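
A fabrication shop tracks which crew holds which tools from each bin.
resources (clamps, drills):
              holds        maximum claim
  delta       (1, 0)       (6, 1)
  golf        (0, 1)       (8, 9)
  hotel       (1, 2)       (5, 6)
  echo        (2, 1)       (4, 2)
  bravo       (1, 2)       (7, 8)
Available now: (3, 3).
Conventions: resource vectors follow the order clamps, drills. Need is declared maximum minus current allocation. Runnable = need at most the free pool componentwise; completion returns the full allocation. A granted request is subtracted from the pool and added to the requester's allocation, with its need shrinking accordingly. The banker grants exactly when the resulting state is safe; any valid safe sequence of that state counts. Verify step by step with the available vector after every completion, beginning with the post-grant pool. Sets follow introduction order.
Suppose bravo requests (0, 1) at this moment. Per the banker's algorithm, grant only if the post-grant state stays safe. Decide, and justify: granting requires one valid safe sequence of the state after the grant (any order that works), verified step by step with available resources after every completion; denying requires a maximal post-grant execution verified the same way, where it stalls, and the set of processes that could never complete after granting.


DENY. Granting would leave the state unsafe.
Key observation: the pool after echo, delta is (6, 3); every surviving request exceeds it in drills, so progress ends there.
On the post-grant state, echo, delta is a maximal run — nothing extends it. Step-by-step check:
  pool = (3, 2)
  echo: need (2, 1) fits (3, 2); releases (2, 1), pool now (5, 3)
  delta: need (5, 1) fits (5, 3); releases (1, 0), pool now (6, 3)
  golf cannot run: need (8, 8) vs free (6, 3) (insufficient clamps and drills)
  hotel cannot run: need (4, 4) vs free (6, 3) (insufficient drills)
  bravo cannot run: need (6, 5) vs free (6, 3) (insufficient drills)
Processes that could never finish after the grant: golf, hotel and bravo.


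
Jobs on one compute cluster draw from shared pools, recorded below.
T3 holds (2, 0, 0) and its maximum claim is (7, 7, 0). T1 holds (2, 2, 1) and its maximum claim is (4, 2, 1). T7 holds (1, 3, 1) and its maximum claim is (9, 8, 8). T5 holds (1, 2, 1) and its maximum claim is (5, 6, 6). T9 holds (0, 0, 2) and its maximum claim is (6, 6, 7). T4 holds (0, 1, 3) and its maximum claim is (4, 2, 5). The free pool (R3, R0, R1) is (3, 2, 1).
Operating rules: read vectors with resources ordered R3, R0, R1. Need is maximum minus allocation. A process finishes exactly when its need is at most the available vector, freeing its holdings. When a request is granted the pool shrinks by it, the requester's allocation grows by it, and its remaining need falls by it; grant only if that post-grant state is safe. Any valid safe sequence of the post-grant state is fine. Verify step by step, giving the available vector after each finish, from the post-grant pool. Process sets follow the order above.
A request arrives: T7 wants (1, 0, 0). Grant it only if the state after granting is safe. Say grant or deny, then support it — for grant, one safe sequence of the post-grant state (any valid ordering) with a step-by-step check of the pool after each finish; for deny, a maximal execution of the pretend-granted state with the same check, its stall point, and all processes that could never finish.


GRANT: granting preserves safety; a valid post-grant sequence is T1, T4, T5, T3, T9, T7.
Key observation: the transfer keeps a workable pool ((2, 2, 1)); T1 starts the safe sequence.
Verifying the post-grant state step by step:
  pool = (2, 2, 1)
  run T1 (needs (2, 0, 0), free (2, 2, 1)); after release of (2, 2, 1) the pool is (4, 4, 2)
  run T4 (needs (4, 1, 2), free (4, 4, 2)); after release of (0, 1, 3) the pool is (4, 5, 5)
  run T5 (needs (4, 4, 5), free (4, 5, 5)); after release of (1, 2, 1) the pool is (5, 7, 6)
  run T3 (needs (5, 7, 0), free (5, 7, 6)); after release of (2, 0, 0) the pool is (7, 7, 6)
  run T9 (needs (6, 6, 5), free (7, 7, 6)); after release of (0, 0, 2) the pool is (7, 7, 8)
  run T7 (needs (7, 5, 7), free (7, 7, 8)); after release of (2, 3, 1) the pool is (9, 10, 9)


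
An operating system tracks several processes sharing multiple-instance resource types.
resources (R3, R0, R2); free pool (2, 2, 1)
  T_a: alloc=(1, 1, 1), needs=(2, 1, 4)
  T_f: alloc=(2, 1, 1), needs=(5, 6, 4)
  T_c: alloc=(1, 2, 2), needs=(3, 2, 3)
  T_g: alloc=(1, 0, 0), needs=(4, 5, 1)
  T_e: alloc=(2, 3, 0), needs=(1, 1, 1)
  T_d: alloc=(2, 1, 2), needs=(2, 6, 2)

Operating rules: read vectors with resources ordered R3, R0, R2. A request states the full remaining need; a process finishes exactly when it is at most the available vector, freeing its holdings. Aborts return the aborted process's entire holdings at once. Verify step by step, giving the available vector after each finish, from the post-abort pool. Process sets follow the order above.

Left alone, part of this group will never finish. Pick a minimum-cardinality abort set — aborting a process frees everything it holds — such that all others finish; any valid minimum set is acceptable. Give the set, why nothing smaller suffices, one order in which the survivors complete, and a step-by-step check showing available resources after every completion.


Abort T_c.
Key observation: T_d had no path to completion before; after the abort of T_c ((1, 2, 2) returned), step 2 is where it fits.
Minimality: the empty abort set fails — the state is deadlocked as it stands.
Survivors finish in the order: T_e, T_d, T_a, T_f, T_g. Walking it through (pool after the aborts first):
  pool = (3, 4, 3)
  T_e needs (1, 1, 1) <= (3, 4, 3) -> finishes; pool += (2, 3, 0) = (5, 7, 3)
  T_d needs (2, 6, 2) <= (5, 7, 3) -> finishes; pool += (2, 1, 2) = (7, 8, 5)
  T_a needs (2, 1, 4) <= (7, 8, 5) -> finishes; pool += (1, 1, 1) = (8, 9, 6)
  T_f needs (5, 6, 4) <= (8, 9, 6) -> finishes; pool += (2, 1, 1) = (10, 10, 7)
  T_g needs (4, 5, 1) <= (10, 10, 7) -> finishes; pool += (1, 0, 0) = (11, 10, 7)


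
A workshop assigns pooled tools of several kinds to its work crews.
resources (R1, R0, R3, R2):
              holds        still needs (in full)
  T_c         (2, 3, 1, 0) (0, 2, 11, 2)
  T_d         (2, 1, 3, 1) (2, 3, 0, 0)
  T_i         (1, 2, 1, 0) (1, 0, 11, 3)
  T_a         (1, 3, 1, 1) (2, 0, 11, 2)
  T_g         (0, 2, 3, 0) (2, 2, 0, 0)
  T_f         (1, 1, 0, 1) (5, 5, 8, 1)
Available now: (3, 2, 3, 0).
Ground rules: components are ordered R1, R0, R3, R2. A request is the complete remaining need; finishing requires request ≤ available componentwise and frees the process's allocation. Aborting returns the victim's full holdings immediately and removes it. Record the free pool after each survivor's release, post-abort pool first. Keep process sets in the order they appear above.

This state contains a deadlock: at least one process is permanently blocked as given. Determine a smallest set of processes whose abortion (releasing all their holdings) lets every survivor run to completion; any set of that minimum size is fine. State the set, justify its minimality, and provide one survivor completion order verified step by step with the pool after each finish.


Minimum abort set: T_c and T_i.
Key observation: aborting T_c and T_i returns (3, 5, 2, 0), and T_a — hopeless before — runs at step 4 with the returned capacity in the pool.
Why nothing smaller works — every single abort fails: T_c alone leaves T_i blocked (short on R3 and R2); T_d alone leaves T_c blocked (short on R3); T_i alone leaves T_c blocked (short on R3); T_a alone leaves T_c blocked (short on R3); T_g alone leaves T_c blocked (short on R3); T_f alone leaves T_c blocked (short on R3).
One survivor order: T_d, T_f, T_g, T_a. Step-by-step check (post-abort pool first):
  pool = (6, 7, 5, 0)
  T_d needs (2, 3, 0, 0) <= (6, 7, 5, 0) -> finishes; pool += (2, 1, 3, 1) = (8, 8, 8, 1)
  T_f needs (5, 5, 8, 1) <= (8, 8, 8, 1) -> finishes; pool += (1, 1, 0, 1) = (9, 9, 8, 2)
  T_g needs (2, 2, 0, 0) <= (9, 9, 8, 2) -> finishes; pool += (0, 2, 3, 0) = (9, 11, 11, 2)
  T_a needs (2, 0, 11, 2) <= (9, 11, 11, 2) -> finishes; pool += (1, 3, 1, 1) = (10, 14, 12, 3)


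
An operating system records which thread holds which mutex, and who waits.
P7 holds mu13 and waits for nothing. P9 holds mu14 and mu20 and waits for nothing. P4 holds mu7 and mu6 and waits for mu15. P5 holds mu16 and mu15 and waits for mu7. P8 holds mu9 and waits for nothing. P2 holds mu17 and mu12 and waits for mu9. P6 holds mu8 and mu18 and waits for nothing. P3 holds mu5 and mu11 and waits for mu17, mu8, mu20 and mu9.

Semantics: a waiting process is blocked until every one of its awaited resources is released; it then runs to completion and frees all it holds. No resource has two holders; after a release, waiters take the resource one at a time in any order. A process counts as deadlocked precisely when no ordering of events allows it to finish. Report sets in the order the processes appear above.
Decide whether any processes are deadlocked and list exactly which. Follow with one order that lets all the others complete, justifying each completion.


Deadlocked set: P4 and P5.
Key observation: the loop P4 -> P5 -> P4 blocks itself forever; no other process is dragged down with it.
One completion order for the rest: P8, P9, P2, P6, P3, P7.
Check, step by step:
  run P8 (it waits on nothing); releases mu9
  run P9 (it waits on nothing); releases mu14 and mu20
  P2: everything it awaited (mu9) is free; runs, freeing mu17 and mu12
  run P6 (it waits on nothing); releases mu8 and mu18
  P3: everything it awaited (mu17, mu8, mu20 and mu9) is free; runs, freeing mu5 and mu11
  run P7 (it waits on nothing); releases mu13


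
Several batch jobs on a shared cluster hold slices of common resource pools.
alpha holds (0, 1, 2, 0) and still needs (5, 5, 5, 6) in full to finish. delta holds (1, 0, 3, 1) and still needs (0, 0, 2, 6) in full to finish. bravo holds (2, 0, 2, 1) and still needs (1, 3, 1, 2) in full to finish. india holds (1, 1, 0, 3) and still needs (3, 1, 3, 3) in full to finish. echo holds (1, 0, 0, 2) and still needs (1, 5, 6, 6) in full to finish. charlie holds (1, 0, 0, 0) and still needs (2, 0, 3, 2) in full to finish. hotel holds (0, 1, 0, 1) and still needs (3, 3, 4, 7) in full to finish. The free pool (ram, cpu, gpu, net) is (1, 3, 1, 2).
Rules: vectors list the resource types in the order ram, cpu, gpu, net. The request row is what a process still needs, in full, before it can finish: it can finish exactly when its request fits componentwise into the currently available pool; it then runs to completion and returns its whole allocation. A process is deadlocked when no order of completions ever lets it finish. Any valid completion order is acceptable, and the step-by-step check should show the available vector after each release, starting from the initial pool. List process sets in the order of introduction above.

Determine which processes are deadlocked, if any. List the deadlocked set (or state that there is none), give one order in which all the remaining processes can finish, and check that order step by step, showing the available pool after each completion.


The deadlocked set is empty.
Key observation: bravo fits the free pool immediately, and its release cascades until everyone finishes.
One completion order for the rest: bravo, india, delta, hotel, charlie, echo, alpha. Walking it through:
  pool = (1, 3, 1, 2)
  run bravo (needs (1, 3, 1, 2), free (1, 3, 1, 2)); after release of (2, 0, 2, 1) the pool is (3, 3, 3, 3)
  run india (needs (3, 1, 3, 3), free (3, 3, 3, 3)); after release of (1, 1, 0, 3) the pool is (4, 4, 3, 6)
  run delta (needs (0, 0, 2, 6), free (4, 4, 3, 6)); after release of (1, 0, 3, 1) the pool is (5, 4, 6, 7)
  run hotel (needs (3, 3, 4, 7), free (5, 4, 6, 7)); after release of (0, 1, 0, 1) the pool is (5, 5, 6, 8)
  run charlie (needs (2, 0, 3, 2), free (5, 5, 6, 8)); after release of (1, 0, 0, 0) the pool is (6, 5, 6, 8)
  run echo (needs (1, 5, 6, 6), free (6, 5, 6, 8)); after release of (1, 0, 0, 2) the pool is (7, 5, 6, 10)
  run alpha (needs (5, 5, 5, 6), free (7, 5, 6, 10)); after release of (0, 1, 2, 0) the pool is (7, 6, 8, 10)


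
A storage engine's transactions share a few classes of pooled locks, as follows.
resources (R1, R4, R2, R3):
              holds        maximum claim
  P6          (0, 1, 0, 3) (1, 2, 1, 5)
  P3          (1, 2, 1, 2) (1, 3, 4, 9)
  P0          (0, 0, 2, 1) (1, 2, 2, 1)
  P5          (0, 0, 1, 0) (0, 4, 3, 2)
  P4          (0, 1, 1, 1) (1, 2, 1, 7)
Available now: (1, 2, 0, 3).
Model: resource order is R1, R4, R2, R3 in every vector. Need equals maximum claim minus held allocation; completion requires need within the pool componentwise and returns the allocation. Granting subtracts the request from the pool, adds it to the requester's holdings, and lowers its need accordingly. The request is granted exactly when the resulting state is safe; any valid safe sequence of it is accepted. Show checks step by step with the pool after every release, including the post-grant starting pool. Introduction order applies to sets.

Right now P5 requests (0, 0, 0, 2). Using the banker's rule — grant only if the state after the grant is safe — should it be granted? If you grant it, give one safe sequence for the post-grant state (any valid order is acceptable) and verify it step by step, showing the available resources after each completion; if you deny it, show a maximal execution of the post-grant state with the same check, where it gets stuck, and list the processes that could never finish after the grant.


DENY — the pretend-granted state is unsafe.
Key observation: after P0, P6 the pool peaks at (1, 3, 2, 5), and each blocked process is short somewhere: P3 on R2, R3; P5 on R4; P4 on R3.
Pretend the grant happened; the run P0, P6 goes as far as possible. Walking it through:
  pool = (1, 2, 0, 1)
  run P0 (needs (1, 2, 0, 0), free (1, 2, 0, 1)); after release of (0, 0, 2, 1) the pool is (1, 2, 2, 2)
  run P6 (needs (1, 1, 1, 2), free (1, 2, 2, 2)); after release of (0, 1, 0, 3) the pool is (1, 3, 2, 5)
  blocked: P3 wants (0, 1, 3, 7), pool (1, 3, 2, 5) — not enough R2 and R3
  blocked: P5 wants (0, 4, 2, 0), pool (1, 3, 2, 5) — not enough R4
  blocked: P4 wants (1, 1, 0, 6), pool (1, 3, 2, 5) — not enough R3
Post-grant, the permanently blocked set is P3, P5 and P4.


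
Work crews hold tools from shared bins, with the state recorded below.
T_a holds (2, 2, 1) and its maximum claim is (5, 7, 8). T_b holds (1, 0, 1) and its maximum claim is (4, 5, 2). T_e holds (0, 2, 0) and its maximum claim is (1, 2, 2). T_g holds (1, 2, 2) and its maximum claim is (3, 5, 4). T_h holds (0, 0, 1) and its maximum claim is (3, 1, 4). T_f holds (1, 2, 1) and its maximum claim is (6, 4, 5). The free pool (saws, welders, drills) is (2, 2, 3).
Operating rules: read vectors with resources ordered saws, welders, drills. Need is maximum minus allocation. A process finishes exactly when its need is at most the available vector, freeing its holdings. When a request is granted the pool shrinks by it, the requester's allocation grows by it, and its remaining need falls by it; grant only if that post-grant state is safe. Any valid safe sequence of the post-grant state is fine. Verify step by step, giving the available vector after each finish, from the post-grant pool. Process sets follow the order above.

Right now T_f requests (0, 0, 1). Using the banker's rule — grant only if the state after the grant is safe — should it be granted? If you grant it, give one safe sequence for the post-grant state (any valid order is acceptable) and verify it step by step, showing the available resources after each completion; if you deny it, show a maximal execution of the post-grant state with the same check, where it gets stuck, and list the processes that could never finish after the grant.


DENY. Granting would leave the state unsafe.
Key observation: after T_e, T_g, T_b, T_h the pool peaks at (4, 6, 6), and each blocked process is short somewhere: T_a on drills; T_f on saws.
After a pretend grant, a maximal execution: T_e, T_g, T_b, T_h — then nothing else fits. Verifying each step:
  pool = (2, 2, 2)
  run T_e (needs (1, 0, 2), free (2, 2, 2)); after release of (0, 2, 0) the pool is (2, 4, 2)
  run T_g (needs (2, 3, 2), free (2, 4, 2)); after release of (1, 2, 2) the pool is (3, 6, 4)
  run T_b (needs (3, 5, 1), free (3, 6, 4)); after release of (1, 0, 1) the pool is (4, 6, 5)
  run T_h (needs (3, 1, 3), free (4, 6, 5)); after release of (0, 0, 1) the pool is (4, 6, 6)
  T_a cannot run: need (3, 5, 7) vs free (4, 6, 6) (insufficient drills)
  T_f cannot run: need (5, 2, 3) vs free (4, 6, 6) (insufficient saws)
Had the request been granted, T_a and T_f could never finish.


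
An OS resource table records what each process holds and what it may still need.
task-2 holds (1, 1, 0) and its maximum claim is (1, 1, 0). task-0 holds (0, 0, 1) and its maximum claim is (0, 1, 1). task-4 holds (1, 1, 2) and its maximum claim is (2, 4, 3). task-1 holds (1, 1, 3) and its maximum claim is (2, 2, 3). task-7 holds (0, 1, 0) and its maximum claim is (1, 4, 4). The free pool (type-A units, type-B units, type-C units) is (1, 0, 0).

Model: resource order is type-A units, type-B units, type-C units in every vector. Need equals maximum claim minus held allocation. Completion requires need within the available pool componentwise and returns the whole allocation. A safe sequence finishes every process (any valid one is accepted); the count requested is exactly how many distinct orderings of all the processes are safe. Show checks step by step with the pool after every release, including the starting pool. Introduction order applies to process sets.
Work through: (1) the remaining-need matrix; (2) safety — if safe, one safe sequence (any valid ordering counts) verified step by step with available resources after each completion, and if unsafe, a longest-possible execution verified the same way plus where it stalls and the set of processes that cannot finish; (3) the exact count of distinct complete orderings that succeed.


(1) Outstanding need per process (order type-A units, type-B units, type-C units):
  task-2: (0, 0, 0)
  task-0: (0, 1, 0)
  task-4: (1, 3, 1)
  task-1: (1, 1, 0)
  task-7: (1, 3, 4)
(2) UNSAFE.
Key observation: after task-2, task-0, task-1 complete, (3, 2, 4) is the best the pool ever gets, yet each leftover process wants more type-B units.
A maximal execution: task-2, task-0, task-1 — then nothing else fits. Walking it through:
  pool = (1, 0, 0)
  run task-2 (needs (0, 0, 0), free (1, 0, 0)); after release of (1, 1, 0) the pool is (2, 1, 0)
  run task-0 (needs (0, 1, 0), free (2, 1, 0)); after release of (0, 0, 1) the pool is (2, 1, 1)
  run task-1 (needs (1, 1, 0), free (2, 1, 1)); after release of (1, 1, 3) the pool is (3, 2, 4)
  task-4 still needs (1, 3, 1) but only (3, 2, 4) is free — short on type-B units
  task-7 still needs (1, 3, 4) but only (3, 2, 4) is free — short on type-B units
Permanently blocked: task-4 and task-7.
(3) Exactly 0 of the possible complete orderings are safe sequences.


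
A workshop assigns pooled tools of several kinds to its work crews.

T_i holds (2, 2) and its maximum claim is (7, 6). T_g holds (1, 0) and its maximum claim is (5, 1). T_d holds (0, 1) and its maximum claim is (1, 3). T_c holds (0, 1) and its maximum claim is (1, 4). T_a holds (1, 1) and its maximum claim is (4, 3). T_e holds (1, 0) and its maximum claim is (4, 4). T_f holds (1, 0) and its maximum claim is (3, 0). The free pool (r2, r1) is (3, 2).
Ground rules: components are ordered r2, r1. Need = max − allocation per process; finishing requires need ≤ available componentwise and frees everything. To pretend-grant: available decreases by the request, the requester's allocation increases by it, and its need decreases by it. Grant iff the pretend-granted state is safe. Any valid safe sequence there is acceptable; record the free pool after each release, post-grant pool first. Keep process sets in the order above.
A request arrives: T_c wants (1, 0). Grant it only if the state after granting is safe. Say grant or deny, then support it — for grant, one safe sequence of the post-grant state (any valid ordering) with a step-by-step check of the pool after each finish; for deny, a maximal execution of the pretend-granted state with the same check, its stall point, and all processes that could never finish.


GRANT — the state after the grant stays safe, e.g. via T_d, T_f, T_a, T_c, T_g, T_e, T_i.
Key observation: (2, 2) free after granting still covers T_d first, and each release covers the next.
Step-by-step check of the post-grant state:
  pool = (2, 2)
  T_d needs (1, 2) <= (2, 2) -> finishes; pool += (0, 1) = (2, 3)
  T_f needs (2, 0) <= (2, 3) -> finishes; pool += (1, 0) = (3, 3)
  T_a needs (3, 2) <= (3, 3) -> finishes; pool += (1, 1) = (4, 4)
  T_c needs (0, 3) <= (4, 4) -> finishes; pool += (1, 1) = (5, 5)
  T_g needs (4, 1) <= (5, 5) -> finishes; pool += (1, 0) = (6, 5)
  T_e needs (3, 4) <= (6, 5) -> finishes; pool += (1, 0) = (7, 5)
  T_i needs (5, 4) <= (7, 5) -> finishes; pool += (2, 2) = (9, 7)


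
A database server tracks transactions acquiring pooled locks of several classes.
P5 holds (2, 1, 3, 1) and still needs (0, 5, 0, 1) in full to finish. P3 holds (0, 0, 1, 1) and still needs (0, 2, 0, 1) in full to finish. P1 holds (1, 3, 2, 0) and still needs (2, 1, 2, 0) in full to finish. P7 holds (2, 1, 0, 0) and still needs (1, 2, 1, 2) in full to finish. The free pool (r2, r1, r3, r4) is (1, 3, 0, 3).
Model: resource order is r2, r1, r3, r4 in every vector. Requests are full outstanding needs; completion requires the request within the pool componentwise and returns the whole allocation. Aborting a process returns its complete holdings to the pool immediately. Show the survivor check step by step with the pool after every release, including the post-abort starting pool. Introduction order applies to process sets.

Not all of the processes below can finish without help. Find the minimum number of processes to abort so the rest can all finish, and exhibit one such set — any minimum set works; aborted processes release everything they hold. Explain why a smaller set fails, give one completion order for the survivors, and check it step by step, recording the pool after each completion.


Minimum abort set: P1.
Key observation: the returned (1, 3, 2, 0) from P1 is what brings P5 — unrunnable before, under any order — into play at step 1.
No smaller set exists: with zero aborts the deadlock remains.
The survivors complete as P5, P7, P3. Walking it through (starting from the post-abort pool):
  pool = (2, 6, 2, 3)
  run P5 (needs (0, 5, 0, 1), free (2, 6, 2, 3)); after release of (2, 1, 3, 1) the pool is (4, 7, 5, 4)
  run P7 (needs (1, 2, 1, 2), free (4, 7, 5, 4)); after release of (2, 1, 0, 0) the pool is (6, 8, 5, 4)
  run P3 (needs (0, 2, 0, 1), free (6, 8, 5, 4)); after release of (0, 0, 1, 1) the pool is (6, 8, 6, 5)


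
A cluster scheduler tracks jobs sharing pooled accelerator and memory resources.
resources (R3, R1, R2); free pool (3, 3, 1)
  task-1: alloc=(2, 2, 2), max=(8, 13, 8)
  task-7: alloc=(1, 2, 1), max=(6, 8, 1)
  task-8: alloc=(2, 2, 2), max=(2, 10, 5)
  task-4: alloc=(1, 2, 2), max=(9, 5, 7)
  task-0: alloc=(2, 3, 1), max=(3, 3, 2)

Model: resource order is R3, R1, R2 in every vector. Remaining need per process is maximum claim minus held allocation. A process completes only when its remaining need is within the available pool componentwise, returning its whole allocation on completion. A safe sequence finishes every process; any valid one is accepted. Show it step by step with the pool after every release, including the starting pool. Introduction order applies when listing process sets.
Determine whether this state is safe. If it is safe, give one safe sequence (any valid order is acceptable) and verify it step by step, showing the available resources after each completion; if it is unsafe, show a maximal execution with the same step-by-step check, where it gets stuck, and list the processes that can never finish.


The state is SAFE; one workable sequence: task-0, task-7, task-8, task-4, task-1.
Key observation: the first exact fit in this order is task-0 — it needs (1, 0, 1) with (3, 3, 1) free, meeting a requested resource to the last unit.
Step-by-step check:
  pool = (3, 3, 1)
  task-0 needs (1, 0, 1) <= (3, 3, 1) -> finishes; pool += (2, 3, 1) = (5, 6, 2)
  task-7 needs (5, 6, 0) <= (5, 6, 2) -> finishes; pool += (1, 2, 1) = (6, 8, 3)
  task-8 needs (0, 8, 3) <= (6, 8, 3) -> finishes; pool += (2, 2, 2) = (8, 10, 5)
  task-4 needs (8, 3, 5) <= (8, 10, 5) -> finishes; pool += (1, 2, 2) = (9, 12, 7)
  task-1 needs (6, 11, 6) <= (9, 12, 7) -> finishes; pool += (2, 2, 2) = (11, 14, 9)


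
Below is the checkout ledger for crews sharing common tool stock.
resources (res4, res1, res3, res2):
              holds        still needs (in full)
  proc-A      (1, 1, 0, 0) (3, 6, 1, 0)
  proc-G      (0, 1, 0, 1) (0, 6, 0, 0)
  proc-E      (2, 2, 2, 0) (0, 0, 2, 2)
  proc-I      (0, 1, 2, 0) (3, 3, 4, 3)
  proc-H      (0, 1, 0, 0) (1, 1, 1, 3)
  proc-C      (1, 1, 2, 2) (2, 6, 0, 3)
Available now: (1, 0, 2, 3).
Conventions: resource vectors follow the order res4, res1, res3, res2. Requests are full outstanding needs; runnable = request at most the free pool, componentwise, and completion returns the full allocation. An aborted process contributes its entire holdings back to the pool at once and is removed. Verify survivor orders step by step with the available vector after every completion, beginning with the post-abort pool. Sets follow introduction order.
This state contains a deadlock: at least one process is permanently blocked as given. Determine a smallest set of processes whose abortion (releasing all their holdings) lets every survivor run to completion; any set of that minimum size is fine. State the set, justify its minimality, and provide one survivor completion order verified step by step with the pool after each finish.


Minimum abort set: proc-A and proc-C.
Key observation: before aborting proc-A and proc-C, proc-G was permanently blocked — no order could ever run it; afterwards it completes at step 4.
Why nothing smaller works — every single abort fails: proc-A alone leaves proc-G blocked (short on res1); proc-G alone leaves proc-A blocked (short on res1); proc-E alone leaves proc-A blocked (short on res1); proc-I alone leaves proc-A blocked (short on res1); proc-H alone leaves proc-A blocked (short on res1); proc-C alone leaves proc-A blocked (short on res1).
One survivor order: proc-E, proc-H, proc-I, proc-G. Walking it through (post-abort pool first):
  pool = (3, 2, 4, 5)
  run proc-E (needs (0, 0, 2, 2), free (3, 2, 4, 5)); after release of (2, 2, 2, 0) the pool is (5, 4, 6, 5)
  run proc-H (needs (1, 1, 1, 3), free (5, 4, 6, 5)); after release of (0, 1, 0, 0) the pool is (5, 5, 6, 5)
  run proc-I (needs (3, 3, 4, 3), free (5, 5, 6, 5)); after release of (0, 1, 2, 0) the pool is (5, 6, 8, 5)
  run proc-G (needs (0, 6, 0, 0), free (5, 6, 8, 5)); after release of (0, 1, 0, 1) the pool is (5, 7, 8, 6)


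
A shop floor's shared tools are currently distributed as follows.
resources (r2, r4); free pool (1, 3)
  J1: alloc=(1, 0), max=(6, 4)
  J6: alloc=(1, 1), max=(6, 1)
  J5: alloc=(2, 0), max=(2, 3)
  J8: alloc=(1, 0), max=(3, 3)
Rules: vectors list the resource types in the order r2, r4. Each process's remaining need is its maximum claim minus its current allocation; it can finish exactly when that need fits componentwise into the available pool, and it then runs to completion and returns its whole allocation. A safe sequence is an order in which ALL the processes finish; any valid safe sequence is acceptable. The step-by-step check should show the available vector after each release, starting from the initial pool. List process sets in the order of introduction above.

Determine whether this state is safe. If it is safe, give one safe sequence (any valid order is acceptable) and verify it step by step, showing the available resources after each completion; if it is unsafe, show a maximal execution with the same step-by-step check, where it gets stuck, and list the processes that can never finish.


The state is UNSAFE.
Key observation: no order helps: past J5, J8, the free pool tops out at (4, 3), below what each blocked process needs in r2.
The run J5, J8 cannot be extended any further. Walking it through:
  pool = (1, 3)
  run J5 (needs (0, 3), free (1, 3)); after release of (2, 0) the pool is (3, 3)
  run J8 (needs (2, 3), free (3, 3)); after release of (1, 0) the pool is (4, 3)
  J1 still needs (5, 4) but only (4, 3) is free — short on r2 and r4
  J6 still needs (5, 0) but only (4, 3) is free — short on r2
Processes that can never finish: J1 and J6.


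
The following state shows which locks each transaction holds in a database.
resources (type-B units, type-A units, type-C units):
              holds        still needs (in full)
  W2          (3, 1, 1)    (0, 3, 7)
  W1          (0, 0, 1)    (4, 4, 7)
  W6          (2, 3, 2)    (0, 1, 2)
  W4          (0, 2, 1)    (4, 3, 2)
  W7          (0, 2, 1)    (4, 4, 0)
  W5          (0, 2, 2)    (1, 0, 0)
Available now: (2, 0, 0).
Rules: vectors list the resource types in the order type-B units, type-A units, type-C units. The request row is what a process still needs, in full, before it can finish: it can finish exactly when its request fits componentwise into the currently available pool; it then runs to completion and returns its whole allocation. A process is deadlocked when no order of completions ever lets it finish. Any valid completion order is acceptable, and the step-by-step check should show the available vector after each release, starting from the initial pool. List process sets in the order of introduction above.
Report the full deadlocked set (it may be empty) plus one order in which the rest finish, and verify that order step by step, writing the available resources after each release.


Deadlocked set: W2 and W1.
Key observation: W5, W6, W4, W7 can finish, but then (4, 9, 6) is all there is, and the blocked group's type-C units demands exceed it.
One completion order for the rest: W5, W6, W4, W7. Check, step by step:
  pool = (2, 0, 0)
  W5: need (1, 0, 0) fits (2, 0, 0); releases (0, 2, 2), pool now (2, 2, 2)
  W6: need (0, 1, 2) fits (2, 2, 2); releases (2, 3, 2), pool now (4, 5, 4)
  W4: need (4, 3, 2) fits (4, 5, 4); releases (0, 2, 1), pool now (4, 7, 5)
  W7: need (4, 4, 0) fits (4, 7, 5); releases (0, 2, 1), pool now (4, 9, 6)
None of the blocked processes ever fits:
  blocked: W2 wants (0, 3, 7), pool (4, 9, 6) — not enough type-C units
  blocked: W1 wants (4, 4, 7), pool (4, 9, 6) — not enough type-C units


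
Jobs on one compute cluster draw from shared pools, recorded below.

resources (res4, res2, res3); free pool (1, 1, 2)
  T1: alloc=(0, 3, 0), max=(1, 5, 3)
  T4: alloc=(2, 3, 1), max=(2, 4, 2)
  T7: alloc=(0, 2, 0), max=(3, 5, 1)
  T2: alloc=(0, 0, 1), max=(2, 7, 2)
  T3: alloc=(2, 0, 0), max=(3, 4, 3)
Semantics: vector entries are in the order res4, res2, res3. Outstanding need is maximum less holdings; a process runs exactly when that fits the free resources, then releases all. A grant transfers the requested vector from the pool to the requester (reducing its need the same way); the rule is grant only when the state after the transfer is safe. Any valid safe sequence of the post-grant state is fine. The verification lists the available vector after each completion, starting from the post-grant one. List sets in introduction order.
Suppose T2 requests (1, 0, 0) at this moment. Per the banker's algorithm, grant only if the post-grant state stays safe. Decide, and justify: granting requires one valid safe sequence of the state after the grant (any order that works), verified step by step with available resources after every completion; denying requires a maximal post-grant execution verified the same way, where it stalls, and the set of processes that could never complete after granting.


GRANT. The post-grant state is safe; one safe sequence: T4, T3, T1, T2, T7.
Key observation: post-grant, (0, 1, 2) remains, and an order beginning with T4 completes everyone.
Step-by-step check of the post-grant state:
  pool = (0, 1, 2)
  run T4 (needs (0, 1, 1), free (0, 1, 2)); after release of (2, 3, 1) the pool is (2, 4, 3)
  run T3 (needs (1, 4, 3), free (2, 4, 3)); after release of (2, 0, 0) the pool is (4, 4, 3)
  run T1 (needs (1, 2, 3), free (4, 4, 3)); after release of (0, 3, 0) the pool is (4, 7, 3)
  run T2 (needs (1, 7, 1), free (4, 7, 3)); after release of (1, 0, 1) the pool is (5, 7, 4)
  run T7 (needs (3, 3, 1), free (5, 7, 4)); after release of (0, 2, 0) the pool is (5, 9, 4)


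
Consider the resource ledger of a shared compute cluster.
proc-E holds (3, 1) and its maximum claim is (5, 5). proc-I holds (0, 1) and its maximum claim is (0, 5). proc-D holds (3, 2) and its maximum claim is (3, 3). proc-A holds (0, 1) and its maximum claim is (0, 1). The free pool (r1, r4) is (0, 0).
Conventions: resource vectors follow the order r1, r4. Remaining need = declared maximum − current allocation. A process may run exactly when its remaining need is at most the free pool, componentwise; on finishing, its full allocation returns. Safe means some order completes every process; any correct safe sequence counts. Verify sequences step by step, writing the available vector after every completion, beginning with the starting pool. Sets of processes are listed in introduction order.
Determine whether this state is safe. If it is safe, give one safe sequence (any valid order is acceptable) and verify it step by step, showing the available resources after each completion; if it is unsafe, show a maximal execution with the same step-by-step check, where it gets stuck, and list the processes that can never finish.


UNSAFE — no complete ordering exists.
Key observation: the wall is r4: completing proc-A, proc-D brings the pool only to (3, 3), and all the rest need more.
Going as far as possible: proc-A, proc-D; after that, nothing fits. Walking it through:
  pool = (0, 0)
  proc-A: need (0, 0) fits (0, 0); releases (0, 1), pool now (0, 1)
  proc-D: need (0, 1) fits (0, 1); releases (3, 2), pool now (3, 3)
  proc-E still needs (2, 4) but only (3, 3) is free — short on r4
  proc-I still needs (0, 4) but only (3, 3) is free — short on r4
Permanently blocked: proc-E and proc-I.


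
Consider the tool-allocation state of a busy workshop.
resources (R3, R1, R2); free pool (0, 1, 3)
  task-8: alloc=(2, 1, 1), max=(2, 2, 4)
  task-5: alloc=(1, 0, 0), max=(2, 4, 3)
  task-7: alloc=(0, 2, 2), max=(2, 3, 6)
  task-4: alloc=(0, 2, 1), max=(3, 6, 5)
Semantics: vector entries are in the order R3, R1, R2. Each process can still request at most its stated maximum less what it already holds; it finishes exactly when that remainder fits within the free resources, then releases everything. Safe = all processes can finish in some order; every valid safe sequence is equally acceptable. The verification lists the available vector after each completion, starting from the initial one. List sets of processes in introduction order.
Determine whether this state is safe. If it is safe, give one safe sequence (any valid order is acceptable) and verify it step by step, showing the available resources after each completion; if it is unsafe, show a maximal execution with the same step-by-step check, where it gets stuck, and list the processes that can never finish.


SAFE, for example via the order task-8, task-7, task-5, task-4.
Key observation: the order's first zero-slack moment is task-8 ((0, 1, 3) needed, (0, 1, 3) free — a requested resource with nothing to spare).
Check, step by step:
  pool = (0, 1, 3)
  task-8 needs (0, 1, 3) <= (0, 1, 3) -> finishes; pool += (2, 1, 1) = (2, 2, 4)
  task-7 needs (2, 1, 4) <= (2, 2, 4) -> finishes; pool += (0, 2, 2) = (2, 4, 6)
  task-5 needs (1, 4, 3) <= (2, 4, 6) -> finishes; pool += (1, 0, 0) = (3, 4, 6)
  task-4 needs (3, 4, 4) <= (3, 4, 6) -> finishes; pool += (0, 2, 1) = (3, 6, 7)


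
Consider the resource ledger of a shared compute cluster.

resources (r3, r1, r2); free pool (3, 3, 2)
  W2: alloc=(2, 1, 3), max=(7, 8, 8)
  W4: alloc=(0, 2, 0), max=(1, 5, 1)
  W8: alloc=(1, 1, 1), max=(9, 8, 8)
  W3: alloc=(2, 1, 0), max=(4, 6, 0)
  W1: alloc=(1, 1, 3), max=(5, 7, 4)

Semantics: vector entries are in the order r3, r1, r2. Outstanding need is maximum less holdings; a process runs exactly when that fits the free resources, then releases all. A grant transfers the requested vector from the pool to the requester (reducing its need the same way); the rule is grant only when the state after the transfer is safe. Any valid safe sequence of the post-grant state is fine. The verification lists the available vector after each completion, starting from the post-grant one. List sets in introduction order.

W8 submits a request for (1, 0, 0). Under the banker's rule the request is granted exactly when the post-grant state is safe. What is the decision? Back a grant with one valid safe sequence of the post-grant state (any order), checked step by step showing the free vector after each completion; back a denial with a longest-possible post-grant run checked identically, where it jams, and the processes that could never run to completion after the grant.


GRANT: granting preserves safety; a valid post-grant sequence is W4, W3, W1, W2, W8.
Key observation: with (2, 3, 2) left after the transfer, W4 can run at once — the state stays safe.
Check on the post-grant state, step by step:
  pool = (2, 3, 2)
  W4 needs (1, 3, 1) <= (2, 3, 2) -> finishes; pool += (0, 2, 0) = (2, 5, 2)
  W3 needs (2, 5, 0) <= (2, 5, 2) -> finishes; pool += (2, 1, 0) = (4, 6, 2)
  W1 needs (4, 6, 1) <= (4, 6, 2) -> finishes; pool += (1, 1, 3) = (5, 7, 5)
  W2 needs (5, 7, 5) <= (5, 7, 5) -> finishes; pool += (2, 1, 3) = (7, 8, 8)
  W8 needs (7, 7, 7) <= (7, 8, 8) -> finishes; pool += (2, 1, 1) = (9, 9, 9)


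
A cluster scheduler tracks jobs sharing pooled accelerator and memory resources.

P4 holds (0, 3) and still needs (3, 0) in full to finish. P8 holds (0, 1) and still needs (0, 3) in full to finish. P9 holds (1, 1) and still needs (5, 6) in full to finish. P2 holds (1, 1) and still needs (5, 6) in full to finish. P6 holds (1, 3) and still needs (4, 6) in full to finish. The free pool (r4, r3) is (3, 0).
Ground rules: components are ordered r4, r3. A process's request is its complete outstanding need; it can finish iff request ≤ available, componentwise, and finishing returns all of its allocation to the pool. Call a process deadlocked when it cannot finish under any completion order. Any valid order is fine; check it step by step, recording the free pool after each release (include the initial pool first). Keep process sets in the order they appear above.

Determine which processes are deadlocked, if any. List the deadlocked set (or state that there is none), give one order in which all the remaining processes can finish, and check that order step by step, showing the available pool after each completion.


Deadlocked: P9, P2 and P6.
Key observation: P4, P8 can finish, but then (3, 4) is all there is, and the blocked group's r4 demands exceed it.
A valid finishing order for the others: P4, P8. Walking it through:
  pool = (3, 0)
  P4: need (3, 0) fits (3, 0); releases (0, 3), pool now (3, 3)
  P8: need (0, 3) fits (3, 3); releases (0, 1), pool now (3, 4)
The stuck group stays short no matter what:
  P9 still needs (5, 6) but only (3, 4) is free — short on r4 and r3
  P2 still needs (5, 6) but only (3, 4) is free — short on r4 and r3
  P6 still needs (4, 6) but only (3, 4) is free — short on r4 and r3


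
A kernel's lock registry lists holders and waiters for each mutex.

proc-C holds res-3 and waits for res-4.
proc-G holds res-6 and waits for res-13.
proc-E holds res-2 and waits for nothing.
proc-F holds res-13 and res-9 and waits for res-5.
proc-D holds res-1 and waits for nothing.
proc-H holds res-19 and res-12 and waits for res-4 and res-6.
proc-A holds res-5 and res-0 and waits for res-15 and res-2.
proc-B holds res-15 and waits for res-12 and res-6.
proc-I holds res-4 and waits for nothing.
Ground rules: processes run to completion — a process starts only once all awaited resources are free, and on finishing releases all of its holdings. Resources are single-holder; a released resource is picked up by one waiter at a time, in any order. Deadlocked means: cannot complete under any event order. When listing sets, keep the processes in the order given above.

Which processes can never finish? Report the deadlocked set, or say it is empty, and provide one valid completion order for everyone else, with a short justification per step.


The deadlocked set is proc-G, proc-F, proc-H, proc-A and proc-B.
Key observation: proc-G -> proc-F -> proc-A -> proc-B -> proc-G is a circular wait — nothing in it can go first; proc-H is caught in further circular waits.
A valid finishing order for the others: proc-I, proc-E, proc-D, proc-C.
Walking it through:
  run proc-I (it waits on nothing); releases res-4
  run proc-E (it waits on nothing); releases res-2
  run proc-D (it waits on nothing); releases res-1
  proc-C: everything it awaited (res-4) is free; runs, freeing res-3
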